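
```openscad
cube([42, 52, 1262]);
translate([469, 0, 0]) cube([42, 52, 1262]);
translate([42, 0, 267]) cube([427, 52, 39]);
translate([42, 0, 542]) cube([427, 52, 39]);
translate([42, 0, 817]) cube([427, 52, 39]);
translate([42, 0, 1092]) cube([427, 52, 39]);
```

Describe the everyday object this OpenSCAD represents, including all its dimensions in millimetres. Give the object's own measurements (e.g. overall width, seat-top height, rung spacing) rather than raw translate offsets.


A straight ladder. Two 42×52 mm vertical rails, 1262 mm tall, stand 511 mm apart (outside-to-outside) with their front faces coplanar on the −y side. 4 rungs, each 52 mm deep and 39 mm tall, span between the inner faces of the rails, front faces flush with the rails. The lowest rung's underside is at z = 267 mm and rungs are spaced 275 mm apart (underside to underside).


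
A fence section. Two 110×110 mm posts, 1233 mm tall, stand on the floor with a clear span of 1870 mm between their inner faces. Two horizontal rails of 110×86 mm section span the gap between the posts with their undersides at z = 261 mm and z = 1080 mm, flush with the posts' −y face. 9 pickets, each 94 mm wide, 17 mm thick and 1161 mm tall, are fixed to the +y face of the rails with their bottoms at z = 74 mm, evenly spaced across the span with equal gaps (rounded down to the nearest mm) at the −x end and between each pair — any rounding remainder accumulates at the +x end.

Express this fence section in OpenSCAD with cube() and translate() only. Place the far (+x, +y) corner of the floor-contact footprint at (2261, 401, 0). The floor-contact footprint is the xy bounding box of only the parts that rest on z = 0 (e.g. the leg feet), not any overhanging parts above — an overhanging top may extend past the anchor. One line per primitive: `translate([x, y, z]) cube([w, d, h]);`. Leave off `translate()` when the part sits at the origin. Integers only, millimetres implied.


translate([171, 291, 0]) cube([110, 110, 1233]);
translate([2151, 291, 0]) cube([110, 110, 1233]);
translate([281, 291, 261]) cube([1870, 110, 86]);
translate([281, 291, 1080]) cube([1870, 110, 86]);
translate([383, 401, 74]) cube([94, 17, 1161]);
translate([579, 401, 74]) cube([94, 17, 1161]);
translate([775, 401, 74]) cube([94, 17, 1161]);
translate([971, 401, 74]) cube([94, 17, 1161]);
translate([1167, 401, 74]) cube([94, 17, 1161]);
translate([1363, 401, 74]) cube([94, 17, 1161]);
translate([1559, 401, 74]) cube([94, 17, 1161]);
translate([1755, 401, 74]) cube([94, 17, 1161]);
translate([1951, 401, 74]) cube([94, 17, 1161]);


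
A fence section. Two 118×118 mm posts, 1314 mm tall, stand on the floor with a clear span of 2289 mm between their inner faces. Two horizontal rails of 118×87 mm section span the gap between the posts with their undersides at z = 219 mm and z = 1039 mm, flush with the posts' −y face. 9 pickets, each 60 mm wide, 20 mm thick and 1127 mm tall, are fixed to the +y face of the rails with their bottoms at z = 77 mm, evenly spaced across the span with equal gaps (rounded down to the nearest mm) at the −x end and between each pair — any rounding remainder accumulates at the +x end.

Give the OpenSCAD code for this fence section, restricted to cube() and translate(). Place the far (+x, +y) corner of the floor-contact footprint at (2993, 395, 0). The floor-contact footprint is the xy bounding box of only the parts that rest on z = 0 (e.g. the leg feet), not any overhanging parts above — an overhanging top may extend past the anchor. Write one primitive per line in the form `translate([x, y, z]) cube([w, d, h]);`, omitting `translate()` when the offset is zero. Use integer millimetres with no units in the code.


translate([468, 277, 0]) cube([118, 118, 1314]);
translate([2875, 277, 0]) cube([118, 118, 1314]);
translate([586, 277, 219]) cube([2289, 118, 87]);
translate([586, 277, 1039]) cube([2289, 118, 87]);
translate([760, 395, 77]) cube([60, 20, 1127]);
translate([994, 395, 77]) cube([60, 20, 1127]);
translate([1228, 395, 77]) cube([60, 20, 1127]);
translate([1462, 395, 77]) cube([60, 20, 1127]);
translate([1696, 395, 77]) cube([60, 20, 1127]);
translate([1930, 395, 77]) cube([60, 20, 1127]);
translate([2164, 395, 77]) cube([60, 20, 1127]);
translate([2398, 395, 77]) cube([60, 20, 1127]);
translate([2632, 395, 77]) cube([60, 20, 1127]);


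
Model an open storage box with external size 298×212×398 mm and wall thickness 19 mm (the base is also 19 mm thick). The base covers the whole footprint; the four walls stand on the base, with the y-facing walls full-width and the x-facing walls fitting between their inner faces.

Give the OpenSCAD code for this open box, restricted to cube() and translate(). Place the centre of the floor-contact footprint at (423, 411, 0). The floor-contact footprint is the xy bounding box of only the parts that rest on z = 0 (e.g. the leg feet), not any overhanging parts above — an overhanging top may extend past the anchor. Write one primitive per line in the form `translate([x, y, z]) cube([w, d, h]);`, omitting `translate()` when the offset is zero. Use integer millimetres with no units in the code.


translate([274, 305, 0]) cube([298, 212, 19]);
translate([274, 305, 19]) cube([298, 19, 379]);
translate([274, 498, 19]) cube([298, 19, 379]);
translate([274, 324, 19]) cube([19, 174, 379]);
translate([553, 324, 19]) cube([19, 174, 379]);


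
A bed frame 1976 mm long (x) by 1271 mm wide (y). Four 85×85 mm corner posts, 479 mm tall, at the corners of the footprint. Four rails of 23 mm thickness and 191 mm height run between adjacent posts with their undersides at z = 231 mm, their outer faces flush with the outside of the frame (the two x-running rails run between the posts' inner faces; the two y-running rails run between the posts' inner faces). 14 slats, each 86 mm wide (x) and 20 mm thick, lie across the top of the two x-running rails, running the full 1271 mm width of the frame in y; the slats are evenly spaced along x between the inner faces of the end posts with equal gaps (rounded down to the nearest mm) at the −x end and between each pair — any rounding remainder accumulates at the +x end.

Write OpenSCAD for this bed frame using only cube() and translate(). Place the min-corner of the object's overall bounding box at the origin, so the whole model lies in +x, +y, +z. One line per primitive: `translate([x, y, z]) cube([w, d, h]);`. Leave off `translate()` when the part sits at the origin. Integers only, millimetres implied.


cube([85, 85, 479]);
translate([0, 1186, 0]) cube([85, 85, 479]);
translate([1891, 0, 0]) cube([85, 85, 479]);
translate([1891, 1186, 0]) cube([85, 85, 479]);
translate([85, 0, 231]) cube([1806, 23, 191]);
translate([85, 1248, 231]) cube([1806, 23, 191]);
translate([0, 85, 231]) cube([23, 1101, 191]);
translate([1953, 85, 231]) cube([23, 1101, 191]);
translate([125, 0, 422]) cube([86, 1271, 20]);
translate([251, 0, 422]) cube([86, 1271, 20]);
translate([377, 0, 422]) cube([86, 1271, 20]);
translate([503, 0, 422]) cube([86, 1271, 20]);
translate([629, 0, 422]) cube([86, 1271, 20]);
translate([755, 0, 422]) cube([86, 1271, 20]);
translate([881, 0, 422]) cube([86, 1271, 20]);
translate([1007, 0, 422]) cube([86, 1271, 20]);
translate([1133, 0, 422]) cube([86, 1271, 20]);
translate([1259, 0, 422]) cube([86, 1271, 20]);
translate([1385, 0, 422]) cube([86, 1271, 20]);
translate([1511, 0, 422]) cube([86, 1271, 20]);
translate([1637, 0, 422]) cube([86, 1271, 20]);
translate([1763, 0, 422]) cube([86, 1271, 20]);


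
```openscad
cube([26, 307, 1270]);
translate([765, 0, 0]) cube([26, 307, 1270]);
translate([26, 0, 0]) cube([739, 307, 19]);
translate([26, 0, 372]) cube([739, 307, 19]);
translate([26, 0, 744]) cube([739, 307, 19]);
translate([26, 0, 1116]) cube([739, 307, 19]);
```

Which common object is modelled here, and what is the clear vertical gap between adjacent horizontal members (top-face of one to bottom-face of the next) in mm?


A bookshelf. The clear shelf gap is 353 mm.

Two tall side panels with 4 horizontal boards between them — a bookshelf. The first two shelf undersides are at z = 0 and z = 372; with shelf thickness 19, the clear gap is 372 − 0 − 19 = 353 mm.


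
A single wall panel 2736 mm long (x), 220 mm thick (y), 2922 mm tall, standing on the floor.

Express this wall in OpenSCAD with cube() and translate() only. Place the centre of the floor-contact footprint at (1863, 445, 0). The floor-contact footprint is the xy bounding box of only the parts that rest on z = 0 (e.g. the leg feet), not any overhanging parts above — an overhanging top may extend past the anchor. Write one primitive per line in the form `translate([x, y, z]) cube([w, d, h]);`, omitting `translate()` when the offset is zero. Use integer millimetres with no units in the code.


translate([495, 335, 0]) cube([2736, 220, 2922]);


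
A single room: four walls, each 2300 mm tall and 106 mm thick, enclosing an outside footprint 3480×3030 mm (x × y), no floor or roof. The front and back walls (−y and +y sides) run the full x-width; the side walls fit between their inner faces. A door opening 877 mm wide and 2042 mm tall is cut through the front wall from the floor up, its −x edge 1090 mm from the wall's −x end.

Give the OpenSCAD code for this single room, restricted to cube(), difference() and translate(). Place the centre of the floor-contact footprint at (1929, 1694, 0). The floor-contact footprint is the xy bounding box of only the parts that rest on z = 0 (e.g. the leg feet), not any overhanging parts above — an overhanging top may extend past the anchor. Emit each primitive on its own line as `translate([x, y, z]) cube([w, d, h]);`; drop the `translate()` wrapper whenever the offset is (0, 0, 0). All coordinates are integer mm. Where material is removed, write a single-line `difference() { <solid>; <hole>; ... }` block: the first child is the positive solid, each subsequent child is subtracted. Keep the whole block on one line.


difference() { translate([189, 179, 0]) cube([3480, 106, 2300]); translate([1279, 179, 0]) cube([877, 106, 2042]); }
translate([189, 3103, 0]) cube([3480, 106, 2300]);
translate([189, 285, 0]) cube([106, 2818, 2300]);
translate([3563, 285, 0]) cube([106, 2818, 2300]);


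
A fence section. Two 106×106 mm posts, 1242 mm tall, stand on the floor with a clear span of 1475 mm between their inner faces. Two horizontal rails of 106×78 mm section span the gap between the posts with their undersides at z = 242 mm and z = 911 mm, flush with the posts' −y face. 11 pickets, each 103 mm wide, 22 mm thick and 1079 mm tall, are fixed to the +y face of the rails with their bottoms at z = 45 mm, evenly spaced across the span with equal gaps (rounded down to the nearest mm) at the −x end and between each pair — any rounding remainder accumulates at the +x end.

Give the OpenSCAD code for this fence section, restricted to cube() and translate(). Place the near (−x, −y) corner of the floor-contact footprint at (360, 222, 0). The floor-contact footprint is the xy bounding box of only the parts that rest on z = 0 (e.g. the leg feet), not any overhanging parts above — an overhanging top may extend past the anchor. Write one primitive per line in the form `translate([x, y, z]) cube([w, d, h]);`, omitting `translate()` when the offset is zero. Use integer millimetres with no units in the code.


translate([360, 222, 0]) cube([106, 106, 1242]);
translate([1941, 222, 0]) cube([106, 106, 1242]);
translate([466, 222, 242]) cube([1475, 106, 78]);
translate([466, 222, 911]) cube([1475, 106, 78]);
translate([494, 328, 45]) cube([103, 22, 1079]);
translate([625, 328, 45]) cube([103, 22, 1079]);
translate([756, 328, 45]) cube([103, 22, 1079]);
translate([887, 328, 45]) cube([103, 22, 1079]);
translate([1018, 328, 45]) cube([103, 22, 1079]);
translate([1149, 328, 45]) cube([103, 22, 1079]);
translate([1280, 328, 45]) cube([103, 22, 1079]);
translate([1411, 328, 45]) cube([103, 22, 1079]);
translate([1542, 328, 45]) cube([103, 22, 1079]);
translate([1673, 328, 45]) cube([103, 22, 1079]);
translate([1804, 328, 45]) cube([103, 22, 1079]);


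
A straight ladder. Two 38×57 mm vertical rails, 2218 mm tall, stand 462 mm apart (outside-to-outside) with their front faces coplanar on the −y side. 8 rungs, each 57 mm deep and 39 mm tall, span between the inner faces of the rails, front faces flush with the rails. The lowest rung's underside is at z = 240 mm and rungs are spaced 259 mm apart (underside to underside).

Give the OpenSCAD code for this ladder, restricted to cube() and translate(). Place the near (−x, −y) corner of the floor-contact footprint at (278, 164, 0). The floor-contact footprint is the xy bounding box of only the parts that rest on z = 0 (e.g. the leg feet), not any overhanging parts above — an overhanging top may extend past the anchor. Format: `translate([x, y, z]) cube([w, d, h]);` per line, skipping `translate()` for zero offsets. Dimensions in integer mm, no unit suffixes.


translate([278, 164, 0]) cube([38, 57, 2218]);
translate([702, 164, 0]) cube([38, 57, 2218]);
translate([316, 164, 240]) cube([386, 57, 39]);
translate([316, 164, 499]) cube([386, 57, 39]);
translate([316, 164, 758]) cube([386, 57, 39]);
translate([316, 164, 1017]) cube([386, 57, 39]);
translate([316, 164, 1276]) cube([386, 57, 39]);
translate([316, 164, 1535]) cube([386, 57, 39]);
translate([316, 164, 1794]) cube([386, 57, 39]);
translate([316, 164, 2053]) cube([386, 57, 39]);


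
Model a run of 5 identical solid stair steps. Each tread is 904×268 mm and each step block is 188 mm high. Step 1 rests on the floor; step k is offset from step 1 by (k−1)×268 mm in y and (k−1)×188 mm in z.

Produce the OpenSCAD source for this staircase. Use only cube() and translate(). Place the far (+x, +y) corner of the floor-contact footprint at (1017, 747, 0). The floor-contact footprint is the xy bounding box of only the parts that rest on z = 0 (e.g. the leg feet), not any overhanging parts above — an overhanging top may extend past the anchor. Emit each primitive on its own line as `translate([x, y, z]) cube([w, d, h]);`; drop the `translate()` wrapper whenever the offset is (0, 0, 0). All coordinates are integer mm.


translate([113, 479, 0]) cube([904, 268, 188]);
translate([113, 747, 188]) cube([904, 268, 188]);
translate([113, 1015, 376]) cube([904, 268, 188]);
translate([113, 1283, 564]) cube([904, 268, 188]);
translate([113, 1551, 752]) cube([904, 268, 188]);


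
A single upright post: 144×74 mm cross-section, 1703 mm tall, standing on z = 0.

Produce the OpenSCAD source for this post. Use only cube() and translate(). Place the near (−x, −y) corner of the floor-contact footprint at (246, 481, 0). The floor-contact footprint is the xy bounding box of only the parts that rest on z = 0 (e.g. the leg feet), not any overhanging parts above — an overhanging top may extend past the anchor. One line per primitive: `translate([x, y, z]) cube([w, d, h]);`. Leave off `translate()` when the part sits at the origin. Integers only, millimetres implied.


translate([246, 481, 0]) cube([144, 74, 1703]);


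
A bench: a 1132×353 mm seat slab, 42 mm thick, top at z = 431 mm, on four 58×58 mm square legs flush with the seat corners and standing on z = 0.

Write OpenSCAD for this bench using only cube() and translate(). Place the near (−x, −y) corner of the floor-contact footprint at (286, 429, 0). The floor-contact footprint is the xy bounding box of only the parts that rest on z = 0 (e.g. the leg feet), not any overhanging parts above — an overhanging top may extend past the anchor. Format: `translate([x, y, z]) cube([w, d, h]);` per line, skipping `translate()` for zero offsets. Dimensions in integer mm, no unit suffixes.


// leg_h = 431 − 42 = 389
translate([286, 429, 389]) cube([1132, 353, 42]);
translate([286, 429, 0]) cube([58, 58, 389]);
translate([286, 724, 0]) cube([58, 58, 389]);
translate([1360, 429, 0]) cube([58, 58, 389]);
translate([1360, 724, 0]) cube([58, 58, 389]);


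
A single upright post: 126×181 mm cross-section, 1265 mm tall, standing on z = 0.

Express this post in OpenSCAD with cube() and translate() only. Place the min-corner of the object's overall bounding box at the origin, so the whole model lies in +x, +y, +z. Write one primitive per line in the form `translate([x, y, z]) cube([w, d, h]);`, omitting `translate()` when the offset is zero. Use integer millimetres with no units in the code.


cube([126, 181, 1265]);


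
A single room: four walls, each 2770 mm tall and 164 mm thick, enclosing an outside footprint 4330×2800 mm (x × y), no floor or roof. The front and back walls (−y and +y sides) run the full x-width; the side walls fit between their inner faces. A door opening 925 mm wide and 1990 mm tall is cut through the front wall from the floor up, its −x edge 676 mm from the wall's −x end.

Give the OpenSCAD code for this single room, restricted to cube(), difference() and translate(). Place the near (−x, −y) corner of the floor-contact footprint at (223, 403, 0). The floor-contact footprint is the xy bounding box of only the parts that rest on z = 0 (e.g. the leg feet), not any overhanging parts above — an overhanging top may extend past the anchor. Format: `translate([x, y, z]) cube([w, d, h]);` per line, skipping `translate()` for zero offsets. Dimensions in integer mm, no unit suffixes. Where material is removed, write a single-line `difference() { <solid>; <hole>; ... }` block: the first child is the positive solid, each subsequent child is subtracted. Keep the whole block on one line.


difference() { translate([223, 403, 0]) cube([4330, 164, 2770]); translate([899, 403, 0]) cube([925, 164, 1990]); }
translate([223, 3039, 0]) cube([4330, 164, 2770]);
translate([223, 567, 0]) cube([164, 2472, 2770]);
translate([4389, 567, 0]) cube([164, 2472, 2770]);


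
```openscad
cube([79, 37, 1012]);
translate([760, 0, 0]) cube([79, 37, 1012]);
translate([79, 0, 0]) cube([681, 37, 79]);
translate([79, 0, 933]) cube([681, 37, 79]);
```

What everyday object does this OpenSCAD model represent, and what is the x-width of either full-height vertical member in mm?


A picture frame. The border width is 79 mm.

Four thin pieces enclosing a rectangular opening — a picture frame. The two full-height stiles are 1012 mm tall; the top rail sits at z = 933 and is 79 mm tall, so the border above the opening is 1012 − 933 = 79 mm, matching the stile x-width.


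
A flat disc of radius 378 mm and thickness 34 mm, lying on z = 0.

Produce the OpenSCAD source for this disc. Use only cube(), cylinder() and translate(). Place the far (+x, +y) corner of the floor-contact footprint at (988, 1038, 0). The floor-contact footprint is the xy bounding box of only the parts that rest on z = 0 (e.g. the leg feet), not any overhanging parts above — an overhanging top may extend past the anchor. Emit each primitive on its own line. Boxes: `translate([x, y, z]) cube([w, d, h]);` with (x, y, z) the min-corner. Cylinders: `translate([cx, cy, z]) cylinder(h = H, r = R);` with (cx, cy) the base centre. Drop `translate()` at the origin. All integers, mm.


translate([610, 660, 0]) cylinder(h = 34, r = 378);


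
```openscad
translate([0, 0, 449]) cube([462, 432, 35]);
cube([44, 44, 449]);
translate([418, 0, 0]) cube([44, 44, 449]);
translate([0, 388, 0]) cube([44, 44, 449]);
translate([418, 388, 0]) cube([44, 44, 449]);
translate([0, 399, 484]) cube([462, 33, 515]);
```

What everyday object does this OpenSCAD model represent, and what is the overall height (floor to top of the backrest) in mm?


A chair. The overall height is 999 mm.

A slab on four corner posts with a tall panel at the back — a chair. The seat slab sits at z = 449 with thickness 35, and the 515 mm backrest starts at the seat top, so the overall height is 449 + 35 + 515 = 999 mm.


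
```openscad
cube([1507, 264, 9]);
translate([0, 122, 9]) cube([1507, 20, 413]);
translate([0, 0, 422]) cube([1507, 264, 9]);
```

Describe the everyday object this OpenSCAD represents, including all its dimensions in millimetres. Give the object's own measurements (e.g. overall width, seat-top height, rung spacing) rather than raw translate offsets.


An I-beam lying along x, 1507 mm long. Overall section height 431 mm. Two flanges 264 mm wide (y) and 9 mm thick, one on the floor and one at the top; a web 20 mm thick runs between them, centred on the flange width.


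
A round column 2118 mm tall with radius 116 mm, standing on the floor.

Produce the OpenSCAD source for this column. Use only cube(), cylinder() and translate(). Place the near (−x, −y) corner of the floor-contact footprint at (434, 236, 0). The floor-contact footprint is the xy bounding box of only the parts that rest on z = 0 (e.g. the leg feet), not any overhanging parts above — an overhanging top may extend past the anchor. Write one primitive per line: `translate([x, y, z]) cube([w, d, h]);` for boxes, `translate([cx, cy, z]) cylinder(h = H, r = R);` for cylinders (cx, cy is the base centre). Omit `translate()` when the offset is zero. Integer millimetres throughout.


translate([550, 352, 0]) cylinder(h = 2118, r = 116);


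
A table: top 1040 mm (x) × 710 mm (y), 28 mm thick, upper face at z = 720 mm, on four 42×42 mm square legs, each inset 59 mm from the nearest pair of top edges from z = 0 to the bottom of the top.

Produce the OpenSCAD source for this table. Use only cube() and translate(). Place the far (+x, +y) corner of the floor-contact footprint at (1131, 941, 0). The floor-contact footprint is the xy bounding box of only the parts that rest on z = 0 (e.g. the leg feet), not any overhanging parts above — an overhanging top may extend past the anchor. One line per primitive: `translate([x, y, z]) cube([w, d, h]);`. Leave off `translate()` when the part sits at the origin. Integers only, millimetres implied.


// leg_h = 720 - 28 = 692
translate([150, 290, 692]) cube([1040, 710, 28]);
translate([209, 349, 0]) cube([42, 42, 692]);
translate([1089, 349, 0]) cube([42, 42, 692]);
translate([209, 899, 0]) cube([42, 42, 692]);
translate([1089, 899, 0]) cube([42, 42, 692]);


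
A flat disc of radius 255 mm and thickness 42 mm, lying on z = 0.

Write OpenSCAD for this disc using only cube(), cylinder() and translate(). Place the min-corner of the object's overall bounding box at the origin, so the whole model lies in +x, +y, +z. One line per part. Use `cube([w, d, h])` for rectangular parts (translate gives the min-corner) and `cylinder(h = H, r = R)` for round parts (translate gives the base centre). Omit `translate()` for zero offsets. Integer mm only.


translate([255, 255, 0]) cylinder(h = 42, r = 255);


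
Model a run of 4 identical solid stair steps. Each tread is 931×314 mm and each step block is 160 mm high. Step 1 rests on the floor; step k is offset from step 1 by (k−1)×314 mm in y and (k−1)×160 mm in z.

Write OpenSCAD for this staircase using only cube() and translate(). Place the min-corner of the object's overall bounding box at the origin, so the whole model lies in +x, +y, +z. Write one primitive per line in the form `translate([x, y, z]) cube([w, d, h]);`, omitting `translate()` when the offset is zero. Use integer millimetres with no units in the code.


cube([931, 314, 160]);
translate([0, 314, 160]) cube([931, 314, 160]);
translate([0, 628, 320]) cube([931, 314, 160]);
translate([0, 942, 480]) cube([931, 314, 160]);


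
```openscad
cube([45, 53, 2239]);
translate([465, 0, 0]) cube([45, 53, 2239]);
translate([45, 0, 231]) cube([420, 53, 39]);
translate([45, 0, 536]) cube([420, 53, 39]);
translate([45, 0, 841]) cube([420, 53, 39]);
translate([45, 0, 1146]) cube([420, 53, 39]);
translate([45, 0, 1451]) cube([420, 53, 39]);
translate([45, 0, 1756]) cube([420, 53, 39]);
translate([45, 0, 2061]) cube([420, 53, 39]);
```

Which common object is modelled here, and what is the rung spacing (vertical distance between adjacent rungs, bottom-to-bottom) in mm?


A ladder. The rung spacing is 305 mm.

Two tall 45×53 posts with 7 short bars between them — a ladder. Adjacent rungs sit at z = 231 and z = 536, so the spacing is 536 − 231 = 305 mm.


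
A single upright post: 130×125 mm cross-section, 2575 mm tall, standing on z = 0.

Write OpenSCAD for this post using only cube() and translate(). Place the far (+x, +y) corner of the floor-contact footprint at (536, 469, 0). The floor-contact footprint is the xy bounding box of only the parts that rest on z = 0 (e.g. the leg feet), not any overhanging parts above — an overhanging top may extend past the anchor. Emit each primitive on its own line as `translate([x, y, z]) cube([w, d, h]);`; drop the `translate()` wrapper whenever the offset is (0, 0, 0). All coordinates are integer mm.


translate([406, 344, 0]) cube([130, 125, 2575]);


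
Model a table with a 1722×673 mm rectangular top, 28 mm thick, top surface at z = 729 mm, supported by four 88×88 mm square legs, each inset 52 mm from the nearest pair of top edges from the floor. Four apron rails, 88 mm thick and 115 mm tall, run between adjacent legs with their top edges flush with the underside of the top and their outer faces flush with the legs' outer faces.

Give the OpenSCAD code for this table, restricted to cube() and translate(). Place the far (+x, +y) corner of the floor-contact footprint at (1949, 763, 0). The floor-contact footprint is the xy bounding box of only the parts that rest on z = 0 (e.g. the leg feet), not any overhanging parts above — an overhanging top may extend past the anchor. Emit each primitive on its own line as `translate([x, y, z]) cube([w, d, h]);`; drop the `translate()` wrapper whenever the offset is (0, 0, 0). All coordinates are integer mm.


// leg_h = 729 - 28 = 701
// apron z = 701 - 115 = 586
translate([279, 142, 701]) cube([1722, 673, 28]);
translate([331, 194, 0]) cube([88, 88, 701]);
translate([1861, 194, 0]) cube([88, 88, 701]);
translate([331, 675, 0]) cube([88, 88, 701]);
translate([1861, 675, 0]) cube([88, 88, 701]);
translate([419, 194, 586]) cube([1442, 88, 115]);
translate([419, 675, 586]) cube([1442, 88, 115]);
translate([331, 282, 586]) cube([88, 393, 115]);
translate([1861, 282, 586]) cube([88, 393, 115]);


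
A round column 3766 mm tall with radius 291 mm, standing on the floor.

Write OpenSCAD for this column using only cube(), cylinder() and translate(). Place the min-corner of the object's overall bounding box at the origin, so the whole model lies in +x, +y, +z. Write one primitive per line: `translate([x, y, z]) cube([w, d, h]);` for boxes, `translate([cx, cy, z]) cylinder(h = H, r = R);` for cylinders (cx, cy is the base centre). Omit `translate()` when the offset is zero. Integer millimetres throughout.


translate([291, 291, 0]) cylinder(h = 3766, r = 291);


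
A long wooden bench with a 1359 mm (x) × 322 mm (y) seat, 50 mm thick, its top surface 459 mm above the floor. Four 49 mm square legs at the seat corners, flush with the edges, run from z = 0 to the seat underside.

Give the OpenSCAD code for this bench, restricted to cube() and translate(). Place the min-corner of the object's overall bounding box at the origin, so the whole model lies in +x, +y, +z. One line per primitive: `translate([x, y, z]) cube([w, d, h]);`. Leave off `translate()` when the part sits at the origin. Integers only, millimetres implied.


translate([0, 0, 409]) cube([1359, 322, 50]);
cube([49, 49, 409]);
translate([0, 273, 0]) cube([49, 49, 409]);
translate([1310, 0, 0]) cube([49, 49, 409]);
translate([1310, 273, 0]) cube([49, 49, 409]);


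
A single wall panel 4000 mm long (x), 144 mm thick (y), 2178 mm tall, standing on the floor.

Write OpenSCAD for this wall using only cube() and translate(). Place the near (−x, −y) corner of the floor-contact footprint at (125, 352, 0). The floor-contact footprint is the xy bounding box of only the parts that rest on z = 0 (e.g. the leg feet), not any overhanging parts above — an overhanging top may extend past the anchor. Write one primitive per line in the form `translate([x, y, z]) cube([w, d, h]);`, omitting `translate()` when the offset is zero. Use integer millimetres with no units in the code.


translate([125, 352, 0]) cube([4000, 144, 2178]);


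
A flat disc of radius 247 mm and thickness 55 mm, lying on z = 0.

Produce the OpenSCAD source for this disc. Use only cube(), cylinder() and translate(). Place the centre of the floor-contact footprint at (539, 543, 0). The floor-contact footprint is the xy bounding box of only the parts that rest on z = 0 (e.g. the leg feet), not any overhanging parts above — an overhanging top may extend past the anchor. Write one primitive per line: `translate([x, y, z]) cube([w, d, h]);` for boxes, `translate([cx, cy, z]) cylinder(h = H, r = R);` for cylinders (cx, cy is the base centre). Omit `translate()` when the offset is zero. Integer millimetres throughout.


translate([539, 543, 0]) cylinder(h = 55, r = 247);


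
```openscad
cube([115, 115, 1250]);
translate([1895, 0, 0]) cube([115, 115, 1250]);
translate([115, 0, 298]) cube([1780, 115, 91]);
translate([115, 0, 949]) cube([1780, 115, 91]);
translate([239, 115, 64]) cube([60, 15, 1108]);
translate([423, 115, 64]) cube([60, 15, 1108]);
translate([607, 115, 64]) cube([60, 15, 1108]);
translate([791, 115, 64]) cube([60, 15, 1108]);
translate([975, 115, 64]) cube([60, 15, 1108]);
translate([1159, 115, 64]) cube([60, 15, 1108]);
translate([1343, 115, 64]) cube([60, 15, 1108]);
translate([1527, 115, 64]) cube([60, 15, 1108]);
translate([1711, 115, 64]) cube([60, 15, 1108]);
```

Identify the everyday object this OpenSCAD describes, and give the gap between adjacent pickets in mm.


A fence section. The picket gap is 124 mm.

Two posts, two rails, 9 pickets — a fence section. Span 1780 mm holds 9 pickets of 60 mm with 10 equal gaps: ⌊(1780 − 9·60) / 10⌋ = 124 mm.


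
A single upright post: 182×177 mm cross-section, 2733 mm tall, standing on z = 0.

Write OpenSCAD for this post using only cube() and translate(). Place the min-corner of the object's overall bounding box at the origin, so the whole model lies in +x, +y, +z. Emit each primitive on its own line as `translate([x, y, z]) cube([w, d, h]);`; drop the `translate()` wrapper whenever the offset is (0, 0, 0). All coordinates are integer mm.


cube([182, 177, 2733]);


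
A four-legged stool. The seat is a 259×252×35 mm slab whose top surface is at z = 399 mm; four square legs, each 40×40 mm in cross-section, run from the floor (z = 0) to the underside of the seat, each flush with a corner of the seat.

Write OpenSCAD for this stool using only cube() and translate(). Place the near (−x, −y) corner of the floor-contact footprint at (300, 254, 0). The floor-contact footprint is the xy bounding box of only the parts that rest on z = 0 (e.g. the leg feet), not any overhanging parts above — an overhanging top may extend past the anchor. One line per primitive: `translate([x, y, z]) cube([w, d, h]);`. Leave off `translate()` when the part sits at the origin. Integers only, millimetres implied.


translate([300, 254, 364]) cube([259, 252, 35]);
translate([300, 254, 0]) cube([40, 40, 364]);
translate([519, 254, 0]) cube([40, 40, 364]);
translate([300, 466, 0]) cube([40, 40, 364]);
translate([519, 466, 0]) cube([40, 40, 364]);


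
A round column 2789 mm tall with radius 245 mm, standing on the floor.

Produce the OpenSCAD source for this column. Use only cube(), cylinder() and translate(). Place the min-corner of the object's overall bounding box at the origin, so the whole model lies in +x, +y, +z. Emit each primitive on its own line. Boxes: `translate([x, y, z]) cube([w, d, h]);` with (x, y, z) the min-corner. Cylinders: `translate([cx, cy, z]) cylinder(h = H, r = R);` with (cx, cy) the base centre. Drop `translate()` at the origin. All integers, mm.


translate([245, 245, 0]) cylinder(h = 2789, r = 245);


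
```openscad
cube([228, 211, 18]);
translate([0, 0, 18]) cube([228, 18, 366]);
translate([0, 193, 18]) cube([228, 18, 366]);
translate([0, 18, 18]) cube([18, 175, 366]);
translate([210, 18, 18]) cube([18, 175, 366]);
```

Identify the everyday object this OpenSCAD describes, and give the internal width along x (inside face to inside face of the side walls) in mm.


An open box. The internal width is 192 mm.

A 228×211 base slab with four walls standing on it — an open box. The base is 228 mm wide and the walls are 18 mm thick, so the internal width is 228 − 2 × 18 = 192 mm.


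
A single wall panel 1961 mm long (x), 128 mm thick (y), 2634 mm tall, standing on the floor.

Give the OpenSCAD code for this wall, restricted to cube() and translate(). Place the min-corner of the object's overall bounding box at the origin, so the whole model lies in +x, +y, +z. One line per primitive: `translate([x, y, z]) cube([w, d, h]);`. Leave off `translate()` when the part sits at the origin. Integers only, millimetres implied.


cube([1961, 128, 2634]);


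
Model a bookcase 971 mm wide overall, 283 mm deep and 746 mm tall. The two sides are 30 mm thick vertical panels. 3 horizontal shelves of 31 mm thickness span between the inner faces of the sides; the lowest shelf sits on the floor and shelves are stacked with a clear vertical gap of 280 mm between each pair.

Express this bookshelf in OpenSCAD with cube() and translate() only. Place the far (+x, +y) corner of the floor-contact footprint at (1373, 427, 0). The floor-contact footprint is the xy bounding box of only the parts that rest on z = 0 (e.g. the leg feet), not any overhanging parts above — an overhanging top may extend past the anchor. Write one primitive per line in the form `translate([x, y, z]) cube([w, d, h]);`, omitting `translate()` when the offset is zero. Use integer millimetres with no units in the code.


translate([402, 144, 0]) cube([30, 283, 746]);
translate([1343, 144, 0]) cube([30, 283, 746]);
translate([432, 144, 0]) cube([911, 283, 31]);
translate([432, 144, 311]) cube([911, 283, 31]);
translate([432, 144, 622]) cube([911, 283, 31]);


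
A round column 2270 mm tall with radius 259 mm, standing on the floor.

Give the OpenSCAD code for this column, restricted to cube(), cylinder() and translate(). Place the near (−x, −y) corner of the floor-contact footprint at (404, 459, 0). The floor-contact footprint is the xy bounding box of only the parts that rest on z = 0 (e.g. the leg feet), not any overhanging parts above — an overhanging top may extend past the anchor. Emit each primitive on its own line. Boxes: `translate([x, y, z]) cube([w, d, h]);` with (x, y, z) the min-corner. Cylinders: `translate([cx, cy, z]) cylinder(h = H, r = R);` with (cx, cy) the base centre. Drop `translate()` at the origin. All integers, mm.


translate([663, 718, 0]) cylinder(h = 2270, r = 259);


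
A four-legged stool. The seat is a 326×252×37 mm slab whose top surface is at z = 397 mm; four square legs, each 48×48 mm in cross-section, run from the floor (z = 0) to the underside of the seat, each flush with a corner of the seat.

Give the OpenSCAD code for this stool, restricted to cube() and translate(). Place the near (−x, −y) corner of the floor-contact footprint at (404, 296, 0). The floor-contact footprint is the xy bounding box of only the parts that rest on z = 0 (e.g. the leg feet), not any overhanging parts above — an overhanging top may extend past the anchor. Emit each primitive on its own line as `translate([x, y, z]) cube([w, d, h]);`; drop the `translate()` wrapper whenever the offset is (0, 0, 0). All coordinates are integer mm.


translate([404, 296, 360]) cube([326, 252, 37]);
translate([404, 296, 0]) cube([48, 48, 360]);
translate([682, 296, 0]) cube([48, 48, 360]);
translate([404, 500, 0]) cube([48, 48, 360]);
translate([682, 500, 0]) cube([48, 48, 360]);


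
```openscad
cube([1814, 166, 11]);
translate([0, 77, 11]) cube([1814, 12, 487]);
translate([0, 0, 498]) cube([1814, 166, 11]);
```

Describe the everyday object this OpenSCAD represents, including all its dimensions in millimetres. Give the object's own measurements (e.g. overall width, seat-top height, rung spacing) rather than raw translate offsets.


An I-beam lying along x, 1814 mm long. Overall section height 509 mm. Two flanges 166 mm wide (y) and 11 mm thick, one on the floor and one at the top; a web 12 mm thick runs between them, centred on the flange width.


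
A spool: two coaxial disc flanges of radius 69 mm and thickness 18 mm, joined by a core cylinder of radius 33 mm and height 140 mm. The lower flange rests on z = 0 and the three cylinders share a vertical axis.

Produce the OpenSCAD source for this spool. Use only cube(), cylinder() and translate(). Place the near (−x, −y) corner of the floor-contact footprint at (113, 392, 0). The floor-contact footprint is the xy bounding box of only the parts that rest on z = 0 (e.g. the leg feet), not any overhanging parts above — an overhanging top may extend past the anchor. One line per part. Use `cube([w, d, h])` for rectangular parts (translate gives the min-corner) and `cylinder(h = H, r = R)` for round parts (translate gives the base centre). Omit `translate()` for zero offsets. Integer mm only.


translate([182, 461, 0]) cylinder(h = 18, r = 69);
translate([182, 461, 18]) cylinder(h = 140, r = 33);
translate([182, 461, 158]) cylinder(h = 18, r = 69);


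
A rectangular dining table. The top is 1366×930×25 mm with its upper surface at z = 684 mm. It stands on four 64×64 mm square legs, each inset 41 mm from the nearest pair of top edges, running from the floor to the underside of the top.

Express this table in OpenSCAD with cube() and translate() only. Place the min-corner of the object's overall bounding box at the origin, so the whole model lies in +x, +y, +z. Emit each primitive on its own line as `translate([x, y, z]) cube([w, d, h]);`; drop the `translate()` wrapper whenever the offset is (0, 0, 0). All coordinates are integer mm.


// leg_h = 684 - 25 = 659
translate([0, 0, 659]) cube([1366, 930, 25]);
translate([41, 41, 0]) cube([64, 64, 659]);
translate([1261, 41, 0]) cube([64, 64, 659]);
translate([41, 825, 0]) cube([64, 64, 659]);
translate([1261, 825, 0]) cube([64, 64, 659]);


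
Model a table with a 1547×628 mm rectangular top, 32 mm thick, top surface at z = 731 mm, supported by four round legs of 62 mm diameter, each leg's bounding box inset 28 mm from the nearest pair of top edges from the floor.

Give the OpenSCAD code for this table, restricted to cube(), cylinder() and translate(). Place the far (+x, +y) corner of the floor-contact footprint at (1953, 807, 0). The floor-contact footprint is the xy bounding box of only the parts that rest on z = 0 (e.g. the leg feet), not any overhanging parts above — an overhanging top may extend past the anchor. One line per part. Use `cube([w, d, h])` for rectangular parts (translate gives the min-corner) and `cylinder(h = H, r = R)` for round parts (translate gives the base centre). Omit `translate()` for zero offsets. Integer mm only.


// leg_h = 731 - 32 = 699
translate([434, 207, 699]) cube([1547, 628, 32]);
translate([493, 266, 0]) cylinder(h = 699, r = 31);
translate([1922, 266, 0]) cylinder(h = 699, r = 31);
translate([493, 776, 0]) cylinder(h = 699, r = 31);
translate([1922, 776, 0]) cylinder(h = 699, r = 31);


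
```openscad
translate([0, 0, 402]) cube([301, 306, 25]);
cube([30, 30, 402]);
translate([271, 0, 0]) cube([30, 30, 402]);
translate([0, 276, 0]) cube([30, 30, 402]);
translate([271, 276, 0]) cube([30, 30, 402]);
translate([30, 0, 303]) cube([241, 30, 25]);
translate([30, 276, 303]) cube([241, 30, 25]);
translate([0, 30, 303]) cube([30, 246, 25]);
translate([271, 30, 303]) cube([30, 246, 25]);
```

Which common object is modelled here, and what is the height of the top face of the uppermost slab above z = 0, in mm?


A stool. The seat height is 427 mm.

A 301×306×25 slab at z = 402 on four corner posts — a stool. The seat top is 402 + 25 = 427 mm.


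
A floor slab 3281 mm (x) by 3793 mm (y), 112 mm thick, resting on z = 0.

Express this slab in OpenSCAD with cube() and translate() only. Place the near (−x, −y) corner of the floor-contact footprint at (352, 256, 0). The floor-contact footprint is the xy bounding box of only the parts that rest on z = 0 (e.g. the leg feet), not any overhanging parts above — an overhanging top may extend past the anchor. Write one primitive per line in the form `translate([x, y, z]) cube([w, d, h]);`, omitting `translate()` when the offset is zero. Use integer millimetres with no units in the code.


translate([352, 256, 0]) cube([3281, 3793, 112]);
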